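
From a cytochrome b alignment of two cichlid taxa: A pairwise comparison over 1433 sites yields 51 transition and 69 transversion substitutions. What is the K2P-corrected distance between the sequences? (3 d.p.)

0.089

P = 51/1433 ≈ 0.03559 and Q = 69/1433 ≈ 0.048151.
Under the Kimura two-parameter model, d = −½ ln(1 − 2P − Q) − ¼ ln(1 − 2Q).
1 − 2P − Q = 0.880669, giving −½ ln(0.880669) = 0.063537.
1 − 2Q = 0.903698, giving −¼ ln(0.903698) = 0.025315.
d = 0.063537 + 0.025315 = 0.088852.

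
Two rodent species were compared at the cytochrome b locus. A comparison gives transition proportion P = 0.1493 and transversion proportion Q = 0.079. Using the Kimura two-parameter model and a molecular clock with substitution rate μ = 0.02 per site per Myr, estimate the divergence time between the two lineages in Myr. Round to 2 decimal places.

Under the Kimura two-parameter model, d = −½ ln(1 − 2P − Q) − ¼ ln(1 − 2Q).
1 − 2P − Q = 0.6224, giving −½ ln(0.6224) = 0.237086.
1 − 2Q = 0.842, giving −¼ ln(0.842) = 0.042994.
d = 0.237086 + 0.042994 = 0.280080.
Under a molecular clock d = 2μt, so t = d/(2μ) = 0.280080 / (2 × 0.02) = 7.00 Myr.

7.00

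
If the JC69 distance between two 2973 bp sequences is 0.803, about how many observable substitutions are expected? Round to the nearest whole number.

Invert JC69: p = (3/4)(1 − e^(−4d/3)) = 0.75 × (1 − e^(-1.070667)) = 0.75 × (1 − 0.342780) = 0.492915.
Expected differing sites = pL ≈ 0.492915 × 2973 = 1465.436295 ≈ 1465.

1465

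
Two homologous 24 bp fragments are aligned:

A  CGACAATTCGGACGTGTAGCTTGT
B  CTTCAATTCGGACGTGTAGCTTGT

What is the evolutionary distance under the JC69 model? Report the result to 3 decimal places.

0.088

The sequences differ at 2 of 24 sites (2, 3), so p = 2/24 ≈ 0.083333.
d = −(3/4) ln(1 − 4p/3) = −0.75 ln(1 − 0.111111) = −0.75 ln(0.888889)
  = −0.75 × (-0.117783) = 0.088337 substitutions/site.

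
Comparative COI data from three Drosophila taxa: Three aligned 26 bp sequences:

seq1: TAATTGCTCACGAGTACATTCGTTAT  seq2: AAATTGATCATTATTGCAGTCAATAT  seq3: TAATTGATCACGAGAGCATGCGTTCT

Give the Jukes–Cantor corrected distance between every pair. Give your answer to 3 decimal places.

seq1–seq2: 9/26 sites differ → p ≈ 0.346154, d = −0.75 ln(1 − 0.461539) = 0.464280 ≈ 0.464.
seq1–seq3: 5/26 sites differ → p ≈ 0.192308, d = −0.75 ln(1 − 0.256411) = 0.222200 ≈ 0.222.
seq2–seq3: 10/26 sites differ → p ≈ 0.384615, d = −0.75 ln(1 − 0.51282) = 0.539341 ≈ 0.539.

d(seq1,seq2) = 0.464, d(seq1,seq3) = 0.222, d(seq2,seq3) = 0.539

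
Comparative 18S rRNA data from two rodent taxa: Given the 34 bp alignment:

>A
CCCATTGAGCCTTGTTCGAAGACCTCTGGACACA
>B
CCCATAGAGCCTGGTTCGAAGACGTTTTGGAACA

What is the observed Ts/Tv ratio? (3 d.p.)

0.400

Transitions are A↔G and C↔T; transversions are all other mismatches.
Transitions: 2. Transversions: 5.
R = 2/5 = 0.400.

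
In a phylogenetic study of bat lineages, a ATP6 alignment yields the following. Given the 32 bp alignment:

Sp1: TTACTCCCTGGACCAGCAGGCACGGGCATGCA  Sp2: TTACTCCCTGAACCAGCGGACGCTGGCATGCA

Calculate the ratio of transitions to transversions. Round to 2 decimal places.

4.00

Transitions are A↔G and C↔T; transversions are all other mismatches.
Transitions: 4. Transversions: 1.
R = 4/1 = 4.00.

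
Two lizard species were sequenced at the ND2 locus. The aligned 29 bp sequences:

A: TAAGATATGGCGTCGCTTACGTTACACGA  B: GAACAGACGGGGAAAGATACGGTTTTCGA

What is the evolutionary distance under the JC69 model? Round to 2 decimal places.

The sequences differ at 14 of 29 sites, so p = 14/29 ≈ 0.482759.
d = −(3/4) ln(1 − 4p/3) = −0.75 ln(1 − 0.643679) = −0.75 ln(0.356321)
  = −0.75 × (-1.031923) = 0.773942 substitutions/site.

0.77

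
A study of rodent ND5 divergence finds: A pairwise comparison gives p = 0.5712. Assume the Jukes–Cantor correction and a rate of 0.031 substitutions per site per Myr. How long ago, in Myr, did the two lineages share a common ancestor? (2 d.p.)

d = −(3/4) ln(1 − 4p/3) = −0.75 ln(1 − 0.7616) = −0.75 ln(0.2384)
  = −0.75 × (-1.433805) = 1.075354 substitutions/site.
Under a molecular clock d = 2μt, so t = d/(2μ) = 1.075354 / (2 × 0.031) = 17.34 Myr.

17.34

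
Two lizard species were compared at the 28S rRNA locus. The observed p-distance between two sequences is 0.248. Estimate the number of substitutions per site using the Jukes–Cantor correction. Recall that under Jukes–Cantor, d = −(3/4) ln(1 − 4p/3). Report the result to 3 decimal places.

d = −(3/4) ln(1 − 4p/3) = −0.75 ln(1 − 0.330667) = −0.75 ln(0.669333)
  = −0.75 × (-0.401474) = 0.301106 substitutions/site.

0.301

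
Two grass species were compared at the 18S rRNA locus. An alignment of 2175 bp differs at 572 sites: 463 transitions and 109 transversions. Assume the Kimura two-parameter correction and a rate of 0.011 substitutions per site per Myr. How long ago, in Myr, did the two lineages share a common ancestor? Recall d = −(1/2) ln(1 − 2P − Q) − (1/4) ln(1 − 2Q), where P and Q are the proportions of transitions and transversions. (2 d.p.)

15.88

P = 463/2175 ≈ 0.212874 and Q = 109/2175 ≈ 0.050115.
Under the Kimura two-parameter model, d = −½ ln(1 − 2P − Q) − ¼ ln(1 − 2Q).
1 − 2P − Q = 0.524137, giving −½ ln(0.524137) = 0.323001.
1 − 2Q = 0.89977, giving −¼ ln(0.89977) = 0.026404.
d = 0.323001 + 0.026404 = 0.349405.
Under a molecular clock d = 2μt, so t = d/(2μ) = 0.349405 / (2 × 0.011) = 15.88 Myr.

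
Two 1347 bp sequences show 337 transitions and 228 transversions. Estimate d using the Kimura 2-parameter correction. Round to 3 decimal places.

0.657

P = 337/1347 ≈ 0.250186 and Q = 228/1347 ≈ 0.169265.
Under the Kimura two-parameter model, d = −½ ln(1 − 2P − Q) − ¼ ln(1 − 2Q).
1 − 2P − Q = 0.330363, giving −½ ln(0.330363) = 0.553782.
1 − 2Q = 0.66147, giving −¼ ln(0.66147) = 0.103323.
d = 0.553782 + 0.103323 = 0.657105.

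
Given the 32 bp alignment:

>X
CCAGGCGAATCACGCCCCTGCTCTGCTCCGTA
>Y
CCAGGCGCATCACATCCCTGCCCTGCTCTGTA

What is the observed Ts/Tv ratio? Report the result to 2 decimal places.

Transitions are A↔G and C↔T; transversions are all other mismatches.
Transitions: 4. Transversions: 1.
R = 4/1 = 4.00.

4.00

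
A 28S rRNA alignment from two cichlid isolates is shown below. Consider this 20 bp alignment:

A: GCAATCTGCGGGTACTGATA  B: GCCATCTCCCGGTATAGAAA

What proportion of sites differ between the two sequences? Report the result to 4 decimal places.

0.3000

The sequences differ at 6 of 20 positions (sites 3, 8, 10, 15, 16, 19).
p = 6/20 = 0.3000.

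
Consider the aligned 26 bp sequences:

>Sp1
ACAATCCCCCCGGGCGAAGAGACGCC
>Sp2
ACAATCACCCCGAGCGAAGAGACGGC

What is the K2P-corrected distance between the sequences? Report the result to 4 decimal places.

Of 26 sites, 1 differences are transitions and 2 are transversions, so P = 1/26 ≈ 0.038462 and Q = 2/26 ≈ 0.076923.
Under the Kimura two-parameter model, d = −½ ln(1 − 2P − Q) − ¼ ln(1 − 2Q).
1 − 2P − Q = 0.846153, giving −½ ln(0.846153) = 0.083528.
1 − 2Q = 0.846154, giving −¼ ln(0.846154) = 0.041763.
d = 0.083528 + 0.041763 = 0.125291.

0.1253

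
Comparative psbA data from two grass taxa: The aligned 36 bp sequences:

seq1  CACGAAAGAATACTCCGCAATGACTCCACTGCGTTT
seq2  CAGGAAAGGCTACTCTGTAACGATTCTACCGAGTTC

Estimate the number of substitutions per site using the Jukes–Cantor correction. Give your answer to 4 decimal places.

The sequences differ at 11 of 36 sites, so p = 11/36 ≈ 0.305556.
d = −(3/4) ln(1 − 4p/3) = −0.75 ln(1 − 0.407408) = −0.75 ln(0.592592)
  = −0.75 × (-0.523249) = 0.392437 substitutions/site.

0.3924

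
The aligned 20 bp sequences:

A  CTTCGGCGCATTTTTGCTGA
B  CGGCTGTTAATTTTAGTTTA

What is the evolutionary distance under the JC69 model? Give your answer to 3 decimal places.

0.687

The sequences differ at 9 of 20 sites (2, 3, 5, 7, 8, 9, 15, 17, 19), so p = 9/20 = 0.45.
d = −(3/4) ln(1 − 4p/3) = −0.75 ln(1 − 0.6) = −0.75 ln(0.4)
  = −0.75 × (-0.916291) = 0.687218 substitutions/site.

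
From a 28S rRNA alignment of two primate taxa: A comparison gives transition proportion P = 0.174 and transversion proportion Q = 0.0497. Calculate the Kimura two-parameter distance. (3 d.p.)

0.280

Under the Kimura two-parameter model, d = −½ ln(1 − 2P − Q) − ¼ ln(1 − 2Q).
1 − 2P − Q = 0.6023, giving −½ ln(0.6023) = 0.253500.
1 − 2Q = 0.9006, giving −¼ ln(0.9006) = 0.026174.
d = 0.253500 + 0.026174 = 0.279674.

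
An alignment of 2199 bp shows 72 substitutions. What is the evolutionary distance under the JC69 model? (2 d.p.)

p = 72/2199 ≈ 0.032742.
d = −(3/4) ln(1 − 4p/3) = −0.75 ln(1 − 0.043656) = −0.75 ln(0.956344)
  = −0.75 × (-0.044638) = 0.033479 substitutions/site.

0.03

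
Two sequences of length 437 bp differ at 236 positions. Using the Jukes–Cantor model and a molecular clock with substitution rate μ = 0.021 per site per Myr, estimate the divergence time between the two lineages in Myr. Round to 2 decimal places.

22.74

p = 236/437 ≈ 0.540046.
d = −(3/4) ln(1 − 4p/3) = −0.75 ln(1 − 0.720061) = −0.75 ln(0.279939)
  = −0.75 × (-1.273184) = 0.954888 substitutions/site.
Under a molecular clock d = 2μt, so t = d/(2μ) = 0.954888 / (2 × 0.021) = 22.74 Myr.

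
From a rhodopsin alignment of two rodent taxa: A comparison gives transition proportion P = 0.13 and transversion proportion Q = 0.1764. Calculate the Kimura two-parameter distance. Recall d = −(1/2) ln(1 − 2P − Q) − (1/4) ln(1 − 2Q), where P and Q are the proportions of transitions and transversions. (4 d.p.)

Under the Kimura two-parameter model, d = −½ ln(1 − 2P − Q) − ¼ ln(1 − 2Q).
1 − 2P − Q = 0.5636, giving −½ ln(0.5636) = 0.286705.
1 − 2Q = 0.6472, giving −¼ ln(0.6472) = 0.108775.
d = 0.286705 + 0.108775 = 0.395480.

0.3955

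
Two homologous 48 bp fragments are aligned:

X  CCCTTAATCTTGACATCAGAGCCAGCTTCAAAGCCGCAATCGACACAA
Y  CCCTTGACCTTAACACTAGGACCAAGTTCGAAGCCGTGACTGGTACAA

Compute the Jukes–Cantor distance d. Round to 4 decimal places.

The sequences differ at 16 of 48 sites, so p = 16/48 ≈ 0.333333.
d = −(3/4) ln(1 − 4p/3) = −0.75 ln(1 − 0.444444) = −0.75 ln(0.555556)
  = −0.75 × (-0.587786) = 0.440840 substitutions/site.

0.4408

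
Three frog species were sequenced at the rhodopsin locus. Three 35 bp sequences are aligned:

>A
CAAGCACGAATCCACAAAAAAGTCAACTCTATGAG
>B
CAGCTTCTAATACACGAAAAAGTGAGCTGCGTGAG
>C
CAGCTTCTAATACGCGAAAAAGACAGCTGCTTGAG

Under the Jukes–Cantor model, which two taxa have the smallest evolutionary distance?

A–B: 12/35 differ, p = 0.343, d = 0.458.
A–C: 13/35 differ, p = 0.371, d = 0.513.
B–C: 4/35 differ, p = 0.114, d = 0.124.
The smallest distance is between B and C.

B and C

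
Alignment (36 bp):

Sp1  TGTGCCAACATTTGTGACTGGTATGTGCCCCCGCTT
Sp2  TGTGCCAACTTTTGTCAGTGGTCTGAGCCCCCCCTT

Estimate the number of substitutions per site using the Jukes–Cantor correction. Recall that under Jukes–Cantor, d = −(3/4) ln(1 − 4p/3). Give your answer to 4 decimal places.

0.1885

The sequences differ at 6 of 36 sites (10, 16, 18, 23, 26, 33), so p = 6/36 ≈ 0.166667.
d = −(3/4) ln(1 − 4p/3) = −0.75 ln(1 − 0.222223) = −0.75 ln(0.777777)
  = −0.75 × (-0.251315) = 0.188486 substitutions/site.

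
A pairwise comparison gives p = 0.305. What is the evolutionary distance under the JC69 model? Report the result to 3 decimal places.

d = −(3/4) ln(1 − 4p/3) = −0.75 ln(1 − 0.406667) = −0.75 ln(0.593333)
  = −0.75 × (-0.521999) = 0.391499 substitutions/site.

0.391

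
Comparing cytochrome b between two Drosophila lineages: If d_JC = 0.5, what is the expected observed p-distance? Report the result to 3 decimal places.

p = (3/4)(1 − e^(−4d/3)) = 0.75 × (1 − e^(-0.666667)) = 0.75 × (1 − 0.513417) = 0.364937.

0.365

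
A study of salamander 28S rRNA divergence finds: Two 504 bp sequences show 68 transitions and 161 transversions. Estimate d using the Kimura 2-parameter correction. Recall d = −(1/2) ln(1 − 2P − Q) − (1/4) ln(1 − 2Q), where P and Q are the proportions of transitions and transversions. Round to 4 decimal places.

P = 68/504 ≈ 0.134921 and Q = 161/504 ≈ 0.319444.
Under the Kimura two-parameter model, d = −½ ln(1 − 2P − Q) − ¼ ln(1 − 2Q).
1 − 2P − Q = 0.410714, giving −½ ln(0.410714) = 0.444929.
1 − 2Q = 0.361112, giving −¼ ln(0.361112) = 0.254642.
d = 0.444929 + 0.254642 = 0.699571.

0.6996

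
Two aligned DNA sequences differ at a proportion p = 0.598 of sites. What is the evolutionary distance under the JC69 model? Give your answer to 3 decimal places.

1.197

d = −(3/4) ln(1 − 4p/3) = −0.75 ln(1 − 0.797333) = −0.75 ln(0.202667)
  = −0.75 × (-1.596191) = 1.197143 substitutions/site.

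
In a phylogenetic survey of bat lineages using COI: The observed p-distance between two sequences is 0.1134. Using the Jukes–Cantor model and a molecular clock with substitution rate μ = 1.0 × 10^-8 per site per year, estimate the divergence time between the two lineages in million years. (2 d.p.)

d = −(3/4) ln(1 − 4p/3) = −0.75 ln(1 − 0.1512) = −0.75 ln(0.8488)
  = −0.75 × (-0.163932) = 0.122949 substitutions/site.
Under a molecular clock d = 2μt, so t = d/(2μ) = 0.122949 / (2 × 1.0 × 10^-8) = 6.15 million years.

6.15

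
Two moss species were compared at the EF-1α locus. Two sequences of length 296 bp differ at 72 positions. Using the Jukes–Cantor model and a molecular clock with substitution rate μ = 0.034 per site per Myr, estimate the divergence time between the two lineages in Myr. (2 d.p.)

p = 72/296 ≈ 0.243243.
d = −(3/4) ln(1 − 4p/3) = −0.75 ln(1 − 0.324324) = −0.75 ln(0.675676)
  = −0.75 × (-0.392042) = 0.294032 substitutions/site.
Under a molecular clock d = 2μt, so t = d/(2μ) = 0.294032 / (2 × 0.034) = 4.32 Myr.

4.32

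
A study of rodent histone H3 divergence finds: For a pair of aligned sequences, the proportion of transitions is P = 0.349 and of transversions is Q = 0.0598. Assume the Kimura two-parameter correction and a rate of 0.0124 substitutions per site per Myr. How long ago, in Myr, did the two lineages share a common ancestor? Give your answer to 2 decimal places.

Under the Kimura two-parameter model, d = −½ ln(1 − 2P − Q) − ¼ ln(1 − 2Q).
1 − 2P − Q = 0.2422, giving −½ ln(0.2422) = 0.708996.
1 − 2Q = 0.8804, giving −¼ ln(0.8804) = 0.031845.
d = 0.708996 + 0.031845 = 0.740841.
Under a molecular clock d = 2μt, so t = d/(2μ) = 0.740841 / (2 × 0.0124) = 29.87 Myr.

29.87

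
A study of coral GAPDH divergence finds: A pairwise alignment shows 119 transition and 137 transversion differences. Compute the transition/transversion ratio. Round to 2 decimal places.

0.87

R = 119/137 = 0.868613… ≈ 0.87 (to 2 d.p.).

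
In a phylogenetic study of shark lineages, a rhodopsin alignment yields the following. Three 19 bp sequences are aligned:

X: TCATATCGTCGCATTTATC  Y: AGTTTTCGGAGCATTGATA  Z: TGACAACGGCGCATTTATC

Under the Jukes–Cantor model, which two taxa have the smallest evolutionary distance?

X–Y: 8/19 differ, p = 0.421, d = 0.618.
X–Z: 4/19 differ, p = 0.211, d = 0.247.
Y–Z: 8/19 differ, p = 0.421, d = 0.618.
The smallest distance is between X and Z.

X and Z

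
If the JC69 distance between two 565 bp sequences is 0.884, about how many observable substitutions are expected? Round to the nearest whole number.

293

Invert JC69: p = (3/4)(1 − e^(−4d/3)) = 0.75 × (1 − e^(-1.178667)) = 0.75 × (1 − 0.307689) = 0.519233.
Expected differing sites = pL ≈ 0.519233 × 565 = 293.366645 ≈ 293.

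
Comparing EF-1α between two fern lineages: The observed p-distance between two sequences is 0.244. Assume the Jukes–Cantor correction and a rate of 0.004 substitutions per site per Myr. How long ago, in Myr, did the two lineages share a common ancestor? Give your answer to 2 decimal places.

d = −(3/4) ln(1 − 4p/3) = −0.75 ln(1 − 0.325333) = −0.75 ln(0.674667)
  = −0.75 × (-0.393536) = 0.295152 substitutions/site.
Under a molecular clock d = 2μt, so t = d/(2μ) = 0.295152 / (2 × 0.004) = 36.89 Myr.

36.89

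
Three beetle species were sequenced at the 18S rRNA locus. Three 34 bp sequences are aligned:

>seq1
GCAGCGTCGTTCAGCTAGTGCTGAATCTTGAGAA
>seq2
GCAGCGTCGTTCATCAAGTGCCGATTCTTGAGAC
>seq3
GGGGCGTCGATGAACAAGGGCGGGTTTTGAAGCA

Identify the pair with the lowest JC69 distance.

seq1 and seq2

seq1–seq2: 5/34 differ, p = 0.147, d = 0.164.
seq1–seq3: 14/34 differ, p = 0.412, d = 0.597.
seq2–seq3: 13/34 differ, p = 0.382, d = 0.535.
The smallest distance is between seq1 and seq2.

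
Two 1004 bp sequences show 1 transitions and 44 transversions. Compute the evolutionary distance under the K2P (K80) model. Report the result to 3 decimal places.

0.046

P = 1/1004 ≈ 0.000996 and Q = 44/1004 ≈ 0.043825.
Under the Kimura two-parameter model, d = −½ ln(1 − 2P − Q) − ¼ ln(1 − 2Q).
1 − 2P − Q = 0.954183, giving −½ ln(0.954183) = 0.023450.
1 − 2Q = 0.91235, giving −¼ ln(0.91235) = 0.022933.
d = 0.023450 + 0.022933 = 0.046383.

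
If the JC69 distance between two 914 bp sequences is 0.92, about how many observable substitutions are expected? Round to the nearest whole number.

Invert JC69: p = (3/4)(1 − e^(−4d/3)) = 0.75 × (1 − e^(-1.226667)) = 0.75 × (1 − 0.293268) = 0.530049.
Expected differing sites = pL ≈ 0.530049 × 914 = 484.464786 ≈ 484.

484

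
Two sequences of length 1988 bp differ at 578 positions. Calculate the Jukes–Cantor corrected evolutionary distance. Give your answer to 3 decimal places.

0.368

p = 578/1988 ≈ 0.290744.
d = −(3/4) ln(1 − 4p/3) = −0.75 ln(1 − 0.387659) = −0.75 ln(0.612341)
  = −0.75 × (-0.490466) = 0.367850 substitutions/site.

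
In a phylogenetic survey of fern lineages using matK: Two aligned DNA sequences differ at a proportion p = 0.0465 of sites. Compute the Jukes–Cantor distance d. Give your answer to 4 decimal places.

d = −(3/4) ln(1 − 4p/3) = −0.75 ln(1 − 0.062) = −0.75 ln(0.938)
  = −0.75 × (-0.064005) = 0.048004 substitutions/site.

0.0480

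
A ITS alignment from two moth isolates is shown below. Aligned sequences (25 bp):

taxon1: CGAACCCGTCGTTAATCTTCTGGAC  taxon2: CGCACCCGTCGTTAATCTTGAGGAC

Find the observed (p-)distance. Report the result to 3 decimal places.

The sequences differ at 3 of 25 positions (sites 3, 20, 21).
p = 3/25 = 0.120.

0.120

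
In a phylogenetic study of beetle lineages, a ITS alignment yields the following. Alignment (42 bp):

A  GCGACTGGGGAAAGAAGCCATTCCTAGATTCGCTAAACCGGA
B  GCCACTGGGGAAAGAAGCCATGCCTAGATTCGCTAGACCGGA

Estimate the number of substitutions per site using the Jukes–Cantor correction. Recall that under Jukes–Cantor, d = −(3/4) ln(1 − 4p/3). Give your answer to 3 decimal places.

The sequences differ at 3 of 42 sites (3, 22, 36), so p = 3/42 ≈ 0.071429.
d = −(3/4) ln(1 − 4p/3) = −0.75 ln(1 − 0.095239) = −0.75 ln(0.904761)
  = −0.75 × (-0.100084) = 0.075063 substitutions/site.

0.075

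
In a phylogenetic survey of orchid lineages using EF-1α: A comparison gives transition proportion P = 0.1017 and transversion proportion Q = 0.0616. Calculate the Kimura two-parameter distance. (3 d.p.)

0.187

Under the Kimura two-parameter model, d = −½ ln(1 − 2P − Q) − ¼ ln(1 − 2Q).
1 − 2P − Q = 0.735, giving −½ ln(0.735) = 0.153942.
1 − 2Q = 0.8768, giving −¼ ln(0.8768) = 0.032869.
d = 0.153942 + 0.032869 = 0.186811.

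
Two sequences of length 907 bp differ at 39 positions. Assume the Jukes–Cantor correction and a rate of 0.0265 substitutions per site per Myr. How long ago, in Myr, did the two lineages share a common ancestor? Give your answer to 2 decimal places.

p = 39/907 ≈ 0.042999.
d = −(3/4) ln(1 − 4p/3) = −0.75 ln(1 − 0.057332) = −0.75 ln(0.942668)
  = −0.75 × (-0.059041) = 0.044281 substitutions/site.
Under a molecular clock d = 2μt, so t = d/(2μ) = 0.044281 / (2 × 0.0265) = 0.84 Myr.

0.84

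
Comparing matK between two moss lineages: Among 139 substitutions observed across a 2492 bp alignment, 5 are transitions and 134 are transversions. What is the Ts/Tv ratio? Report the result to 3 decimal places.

R = 5/134 = 0.037313… ≈ 0.037 (to 3 d.p.).

0.037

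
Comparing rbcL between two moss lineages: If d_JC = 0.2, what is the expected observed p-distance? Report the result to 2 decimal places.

0.18

p = (3/4)(1 − e^(−4d/3)) = 0.75 × (1 − e^(-0.266667)) = 0.75 × (1 − 0.765928) = 0.175554.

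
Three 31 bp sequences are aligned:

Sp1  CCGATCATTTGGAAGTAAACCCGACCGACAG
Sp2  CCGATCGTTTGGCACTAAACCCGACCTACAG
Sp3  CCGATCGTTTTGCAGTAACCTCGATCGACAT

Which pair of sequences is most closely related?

Sp1 and Sp2

Sp1–Sp2: 4/31 differ, p = 0.129, d = 0.142.
Sp1–Sp3: 7/31 differ, p = 0.226, d = 0.269.
Sp2–Sp3: 7/31 differ, p = 0.226, d = 0.269.
The smallest distance is between Sp1 and Sp2.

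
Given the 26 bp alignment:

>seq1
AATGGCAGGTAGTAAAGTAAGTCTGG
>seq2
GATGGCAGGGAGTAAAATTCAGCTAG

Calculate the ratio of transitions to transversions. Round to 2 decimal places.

Transitions are A↔G and C↔T; transversions are all other mismatches.
Transitions: 4. Transversions: 4.
R = 4/4 = 1.00.

1.00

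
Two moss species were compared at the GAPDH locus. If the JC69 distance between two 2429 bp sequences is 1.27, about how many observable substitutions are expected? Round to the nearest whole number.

Invert JC69: p = (3/4)(1 − e^(−4d/3)) = 0.75 × (1 − e^(-1.693333)) = 0.75 × (1 − 0.183906) = 0.612071.
Expected differing sites = pL ≈ 0.612071 × 2429 = 1486.720459 ≈ 1487.

1487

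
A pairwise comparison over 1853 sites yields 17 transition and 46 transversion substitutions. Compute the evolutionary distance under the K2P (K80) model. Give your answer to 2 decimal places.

0.03

P = 17/1853 ≈ 0.009174 and Q = 46/1853 ≈ 0.024825.
Under the Kimura two-parameter model, d = −½ ln(1 − 2P − Q) − ¼ ln(1 − 2Q).
1 − 2P − Q = 0.956827, giving −½ ln(0.956827) = 0.022066.
1 − 2Q = 0.95035, giving −¼ ln(0.95035) = 0.012731.
d = 0.022066 + 0.012731 = 0.034797.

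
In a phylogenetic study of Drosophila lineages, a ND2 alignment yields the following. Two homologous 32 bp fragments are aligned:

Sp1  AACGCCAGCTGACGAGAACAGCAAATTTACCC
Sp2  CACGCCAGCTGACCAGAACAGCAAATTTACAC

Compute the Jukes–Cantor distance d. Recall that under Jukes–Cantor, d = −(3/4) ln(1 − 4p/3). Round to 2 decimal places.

0.10

The sequences differ at 3 of 32 sites (1, 14, 31), so p = 3/32 = 0.09375.
d = −(3/4) ln(1 − 4p/3) = −0.75 ln(1 − 0.125) = −0.75 ln(0.875)
  = −0.75 × (-0.133531) = 0.100148 substitutions/site.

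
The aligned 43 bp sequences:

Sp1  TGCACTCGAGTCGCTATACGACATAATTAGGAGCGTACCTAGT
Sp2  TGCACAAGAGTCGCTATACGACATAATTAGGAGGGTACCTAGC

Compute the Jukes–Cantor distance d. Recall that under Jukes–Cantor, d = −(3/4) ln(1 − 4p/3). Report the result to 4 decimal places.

The sequences differ at 4 of 43 sites (6, 7, 34, 43), so p = 4/43 ≈ 0.093023.
d = −(3/4) ln(1 − 4p/3) = −0.75 ln(1 − 0.124031) = −0.75 ln(0.875969)
  = −0.75 × (-0.132425) = 0.099319 substitutions/site.

0.0993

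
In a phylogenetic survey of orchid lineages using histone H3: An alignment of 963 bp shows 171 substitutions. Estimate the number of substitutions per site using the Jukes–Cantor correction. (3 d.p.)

0.203

p = 171/963 ≈ 0.17757.
d = −(3/4) ln(1 − 4p/3) = −0.75 ln(1 − 0.23676) = −0.75 ln(0.76324)
  = −0.75 × (-0.270183) = 0.202637 substitutions/site.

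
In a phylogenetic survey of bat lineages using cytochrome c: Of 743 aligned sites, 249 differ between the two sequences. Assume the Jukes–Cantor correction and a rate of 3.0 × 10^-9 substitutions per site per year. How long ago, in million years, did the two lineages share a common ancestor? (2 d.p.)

p = 249/743 ≈ 0.335128.
d = −(3/4) ln(1 − 4p/3) = −0.75 ln(1 − 0.446837) = −0.75 ln(0.553163)
  = −0.75 × (-0.592103) = 0.444077 substitutions/site.
Under a molecular clock d = 2μt, so t = d/(2μ) = 0.444077 / (2 × 3.0 × 10^-9) = 74.01 million years.

74.01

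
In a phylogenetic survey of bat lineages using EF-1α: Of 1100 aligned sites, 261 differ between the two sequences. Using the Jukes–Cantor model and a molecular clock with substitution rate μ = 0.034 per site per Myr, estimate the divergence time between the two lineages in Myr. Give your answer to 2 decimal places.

4.19

p = 261/1100 ≈ 0.237273.
d = −(3/4) ln(1 − 4p/3) = −0.75 ln(1 − 0.316364) = −0.75 ln(0.683636)
  = −0.75 × (-0.380330) = 0.285248 substitutions/site.
Under a molecular clock d = 2μt, so t = d/(2μ) = 0.285248 / (2 × 0.034) = 4.19 Myr.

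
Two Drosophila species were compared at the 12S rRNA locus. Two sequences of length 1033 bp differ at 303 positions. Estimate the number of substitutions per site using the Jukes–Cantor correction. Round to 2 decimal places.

0.37

p = 303/1033 ≈ 0.29332.
d = −(3/4) ln(1 − 4p/3) = −0.75 ln(1 − 0.391093) = −0.75 ln(0.608907)
  = −0.75 × (-0.496090) = 0.372068 substitutions/site.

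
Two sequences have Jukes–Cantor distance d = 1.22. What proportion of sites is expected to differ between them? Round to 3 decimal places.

0.603

p = (3/4)(1 − e^(−4d/3)) = 0.75 × (1 − e^(-1.626667)) = 0.75 × (1 − 0.196584) = 0.602562.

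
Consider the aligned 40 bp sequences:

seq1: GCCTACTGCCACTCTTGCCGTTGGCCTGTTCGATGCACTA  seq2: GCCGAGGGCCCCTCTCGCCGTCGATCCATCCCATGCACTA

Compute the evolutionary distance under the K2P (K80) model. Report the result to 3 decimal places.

Of 40 sites, 7 differences are transitions and 5 are transversions, so P = 7/40 = 0.175 and Q = 5/40 = 0.125.
Under the Kimura two-parameter model, d = −½ ln(1 − 2P − Q) − ¼ ln(1 − 2Q).
1 − 2P − Q = 0.525, giving −½ ln(0.525) = 0.322179.
1 − 2Q = 0.75, giving −¼ ln(0.75) = 0.071921.
d = 0.322179 + 0.071921 = 0.394100.

0.394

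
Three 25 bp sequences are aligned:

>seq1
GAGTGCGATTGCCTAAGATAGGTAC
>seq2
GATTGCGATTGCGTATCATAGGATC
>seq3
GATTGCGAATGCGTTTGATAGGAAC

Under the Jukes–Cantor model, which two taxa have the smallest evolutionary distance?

seq2 and seq3

seq1–seq2: 6/25 differ, p = 0.240, d = 0.289.
seq1–seq3: 6/25 differ, p = 0.240, d = 0.289.
seq2–seq3: 4/25 differ, p = 0.160, d = 0.180.
The smallest distance is between seq2 and seq3.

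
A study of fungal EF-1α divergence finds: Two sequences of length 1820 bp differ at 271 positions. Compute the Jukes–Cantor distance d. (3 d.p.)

0.166

p = 271/1820 ≈ 0.148901.
d = −(3/4) ln(1 − 4p/3) = −0.75 ln(1 − 0.198535) = −0.75 ln(0.801465)
  = −0.75 × (-0.221314) = 0.165986 substitutions/site.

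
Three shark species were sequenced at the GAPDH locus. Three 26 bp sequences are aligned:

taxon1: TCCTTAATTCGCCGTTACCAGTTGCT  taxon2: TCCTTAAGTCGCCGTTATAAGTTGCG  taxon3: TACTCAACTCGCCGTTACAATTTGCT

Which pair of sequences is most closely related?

taxon1 and taxon2

taxon1–taxon2: 4/26 differ, p = 0.154, d = 0.172.
taxon1–taxon3: 5/26 differ, p = 0.192, d = 0.222.
taxon2–taxon3: 6/26 differ, p = 0.231, d = 0.276.
The smallest distance is between taxon1 and taxon2.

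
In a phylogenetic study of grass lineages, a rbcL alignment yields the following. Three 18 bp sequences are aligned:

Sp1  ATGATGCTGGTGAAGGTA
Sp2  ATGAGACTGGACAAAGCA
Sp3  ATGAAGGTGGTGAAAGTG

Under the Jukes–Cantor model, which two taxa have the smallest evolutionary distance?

Sp1 and Sp3

Sp1–Sp2: 6/18 differ, p = 0.333, d = 0.441.
Sp1–Sp3: 4/18 differ, p = 0.222, d = 0.264.
Sp2–Sp3: 7/18 differ, p = 0.389, d = 0.548.
The smallest distance is between Sp1 and Sp3.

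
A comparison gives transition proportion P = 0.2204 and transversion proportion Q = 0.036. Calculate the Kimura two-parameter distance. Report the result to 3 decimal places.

Under the Kimura two-parameter model, d = −½ ln(1 − 2P − Q) − ¼ ln(1 − 2Q).
1 − 2P − Q = 0.5232, giving −½ ln(0.5232) = 0.323896.
1 − 2Q = 0.928, giving −¼ ln(0.928) = 0.018681.
d = 0.323896 + 0.018681 = 0.342577.

0.343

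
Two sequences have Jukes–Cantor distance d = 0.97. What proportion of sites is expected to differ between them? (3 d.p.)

p = (3/4)(1 − e^(−4d/3)) = 0.75 × (1 − e^(-1.293333)) = 0.75 × (1 − 0.274355) = 0.544234.

0.544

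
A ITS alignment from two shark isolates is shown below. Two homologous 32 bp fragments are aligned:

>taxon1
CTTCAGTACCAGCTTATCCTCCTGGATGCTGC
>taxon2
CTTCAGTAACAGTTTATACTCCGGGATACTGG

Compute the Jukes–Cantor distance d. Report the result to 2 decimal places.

0.22

The sequences differ at 6 of 32 sites (9, 13, 18, 23, 28, 32), so p = 6/32 = 0.1875.
d = −(3/4) ln(1 − 4p/3) = −0.75 ln(1 − 0.25) = −0.75 ln(0.75)
  = −0.75 × (-0.287682) = 0.215762 substitutions/site.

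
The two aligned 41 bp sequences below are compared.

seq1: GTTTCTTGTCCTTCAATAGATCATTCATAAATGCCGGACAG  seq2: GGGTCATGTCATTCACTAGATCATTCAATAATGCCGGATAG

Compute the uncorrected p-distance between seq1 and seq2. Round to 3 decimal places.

0.195

The sequences differ at 8 of 41 positions (sites 2, 3, 6, 11, 16, 28, 29, 39).
p = 8/41 = 0.195121… ≈ 0.195 (to 3 d.p.).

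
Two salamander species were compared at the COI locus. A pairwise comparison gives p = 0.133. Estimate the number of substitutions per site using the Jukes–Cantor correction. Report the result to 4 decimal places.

0.1464

d = −(3/4) ln(1 − 4p/3) = −0.75 ln(1 − 0.177333) = −0.75 ln(0.822667)
  = −0.75 × (-0.195204) = 0.146403 substitutions/site.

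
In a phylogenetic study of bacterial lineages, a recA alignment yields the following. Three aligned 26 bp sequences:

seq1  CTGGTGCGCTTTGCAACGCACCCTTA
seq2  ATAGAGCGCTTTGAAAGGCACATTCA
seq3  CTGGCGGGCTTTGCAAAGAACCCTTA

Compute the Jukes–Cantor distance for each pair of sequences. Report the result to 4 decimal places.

d(seq1,seq2) = 0.3961, d(seq1,seq3) = 0.1722, d(seq2,seq3) = 0.5393

seq1–seq2: 8/26 sites differ → p ≈ 0.307692, d = −0.75 ln(1 − 0.410256) = 0.396050 ≈ 0.3961.
seq1–seq3: 4/26 sites differ → p ≈ 0.153846, d = −0.75 ln(1 − 0.205128) = 0.172181 ≈ 0.1722.
seq2–seq3: 10/26 sites differ → p ≈ 0.384615, d = −0.75 ln(1 − 0.51282) = 0.539341 ≈ 0.5393.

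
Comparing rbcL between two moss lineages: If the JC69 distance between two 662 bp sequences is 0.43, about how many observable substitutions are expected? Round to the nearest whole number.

Invert JC69: p = (3/4)(1 − e^(−4d/3)) = 0.75 × (1 − e^(-0.573333)) = 0.75 × (1 − 0.563644) = 0.327267.
Expected differing sites = pL ≈ 0.327267 × 662 = 216.650754 ≈ 217.

217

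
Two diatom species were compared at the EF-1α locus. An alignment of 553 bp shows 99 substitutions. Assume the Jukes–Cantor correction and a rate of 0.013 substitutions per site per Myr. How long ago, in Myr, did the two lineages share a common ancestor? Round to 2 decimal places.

p = 99/553 ≈ 0.179024.
d = −(3/4) ln(1 − 4p/3) = −0.75 ln(1 − 0.238699) = −0.75 ln(0.761301)
  = −0.75 × (-0.272726) = 0.204545 substitutions/site.
Under a molecular clock d = 2μt, so t = d/(2μ) = 0.204545 / (2 × 0.013) = 7.87 Myr.

7.87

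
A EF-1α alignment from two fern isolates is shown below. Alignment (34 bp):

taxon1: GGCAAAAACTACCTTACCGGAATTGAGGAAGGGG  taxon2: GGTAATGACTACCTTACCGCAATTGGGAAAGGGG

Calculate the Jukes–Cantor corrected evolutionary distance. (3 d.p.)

The sequences differ at 6 of 34 sites (3, 6, 7, 20, 26, 28), so p = 6/34 ≈ 0.176471.
d = −(3/4) ln(1 − 4p/3) = −0.75 ln(1 − 0.235295) = −0.75 ln(0.764705)
  = −0.75 × (-0.268265) = 0.201199 substitutions/site.

0.201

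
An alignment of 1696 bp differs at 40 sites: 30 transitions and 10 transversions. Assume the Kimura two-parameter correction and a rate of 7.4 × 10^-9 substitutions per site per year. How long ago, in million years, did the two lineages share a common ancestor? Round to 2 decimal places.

1.62

P = 30/1696 ≈ 0.017689 and Q = 10/1696 ≈ 0.005896.
Under the Kimura two-parameter model, d = −½ ln(1 − 2P − Q) − ¼ ln(1 − 2Q).
1 − 2P − Q = 0.958726, giving −½ ln(0.958726) = 0.021075.
1 − 2Q = 0.988208, giving −¼ ln(0.988208) = 0.002966.
d = 0.021075 + 0.002966 = 0.024041.
Under a molecular clock d = 2μt, so t = d/(2μ) = 0.024041 / (2 × 7.4 × 10^-9) = 1.62 million years.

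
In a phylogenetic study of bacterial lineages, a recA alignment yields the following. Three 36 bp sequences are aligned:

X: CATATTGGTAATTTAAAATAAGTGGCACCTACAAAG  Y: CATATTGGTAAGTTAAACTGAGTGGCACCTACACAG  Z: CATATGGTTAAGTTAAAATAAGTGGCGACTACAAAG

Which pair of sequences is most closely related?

X–Y: 4/36 differ, p = 0.111, d = 0.120.
X–Z: 5/36 differ, p = 0.139, d = 0.154.
Y–Z: 7/36 differ, p = 0.194, d = 0.225.
The smallest distance is between X and Y.

X and Y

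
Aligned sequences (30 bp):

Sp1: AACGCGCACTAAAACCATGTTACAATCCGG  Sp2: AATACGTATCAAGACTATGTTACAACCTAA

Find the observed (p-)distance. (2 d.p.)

0.37

The sequences differ at 11 of 30 positions.
p = 11/30 = 0.366666… ≈ 0.37 (to 2 d.p.).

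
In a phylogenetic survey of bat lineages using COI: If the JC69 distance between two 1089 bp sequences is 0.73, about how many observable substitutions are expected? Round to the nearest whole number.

Invert JC69: p = (3/4)(1 − e^(−4d/3)) = 0.75 × (1 − e^(-0.973333)) = 0.75 × (1 − 0.377822) = 0.466634.
Expected differing sites = pL ≈ 0.466634 × 1089 = 508.164426 ≈ 508.

508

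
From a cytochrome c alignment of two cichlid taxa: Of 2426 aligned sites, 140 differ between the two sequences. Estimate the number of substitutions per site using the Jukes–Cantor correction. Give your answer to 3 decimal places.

p = 140/2426 ≈ 0.057708.
d = −(3/4) ln(1 − 4p/3) = −0.75 ln(1 − 0.076944) = −0.75 ln(0.923056)
  = −0.75 × (-0.080065) = 0.060049 substitutions/site.

0.060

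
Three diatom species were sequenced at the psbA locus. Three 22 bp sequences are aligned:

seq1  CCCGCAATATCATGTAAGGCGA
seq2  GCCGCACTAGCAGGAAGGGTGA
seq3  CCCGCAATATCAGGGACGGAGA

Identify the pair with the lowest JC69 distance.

seq1–seq2: 7/22 differ, p = 0.318, d = 0.414.
seq1–seq3: 4/22 differ, p = 0.182, d = 0.208.
seq2–seq3: 6/22 differ, p = 0.273, d = 0.339.
The smallest distance is between seq1 and seq3.

seq1 and seq3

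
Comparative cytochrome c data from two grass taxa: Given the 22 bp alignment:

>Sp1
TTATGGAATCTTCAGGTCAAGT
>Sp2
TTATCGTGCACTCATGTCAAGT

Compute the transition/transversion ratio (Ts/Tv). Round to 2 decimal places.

0.75

Transitions are A↔G and C↔T; transversions are all other mismatches.
Transitions: 3. Transversions: 4.
R = 3/4 = 0.75.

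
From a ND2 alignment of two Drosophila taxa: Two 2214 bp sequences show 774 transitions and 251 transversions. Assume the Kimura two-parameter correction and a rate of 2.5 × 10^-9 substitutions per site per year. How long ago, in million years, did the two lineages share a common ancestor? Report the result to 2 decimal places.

P = 774/2214 ≈ 0.349593 and Q = 251/2214 ≈ 0.113369.
Under the Kimura two-parameter model, d = −½ ln(1 − 2P − Q) − ¼ ln(1 − 2Q).
1 − 2P − Q = 0.187445, giving −½ ln(0.187445) = 0.837135.
1 − 2Q = 0.773262, giving −¼ ln(0.773262) = 0.064284.
d = 0.837135 + 0.064284 = 0.901419.
Under a molecular clock d = 2μt, so t = d/(2μ) = 0.901419 / (2 × 2.5 × 10^-9) = 180.28 million years.

180.28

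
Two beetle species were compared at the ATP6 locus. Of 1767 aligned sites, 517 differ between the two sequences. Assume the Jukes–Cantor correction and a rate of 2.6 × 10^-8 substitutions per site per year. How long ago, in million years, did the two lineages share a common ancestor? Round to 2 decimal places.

p = 517/1767 ≈ 0.292586.
d = −(3/4) ln(1 − 4p/3) = −0.75 ln(1 − 0.390115) = −0.75 ln(0.609885)
  = −0.75 × (-0.494485) = 0.370864 substitutions/site.
Under a molecular clock d = 2μt, so t = d/(2μ) = 0.370864 / (2 × 2.6 × 10^-8) = 7.13 million years.

7.13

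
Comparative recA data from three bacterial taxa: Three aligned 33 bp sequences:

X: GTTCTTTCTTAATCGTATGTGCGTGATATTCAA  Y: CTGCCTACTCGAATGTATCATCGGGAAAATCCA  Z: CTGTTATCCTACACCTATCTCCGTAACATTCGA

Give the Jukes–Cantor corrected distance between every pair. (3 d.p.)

d(X,Y) = 0.699, d(X,Z) = 0.559, d(Y,Z) = 0.871

X–Y: 15/33 sites differ → p ≈ 0.454545, d = −0.75 ln(1 − 0.60606) = 0.698667 ≈ 0.699.
X–Z: 13/33 sites differ → p ≈ 0.393939, d = −0.75 ln(1 − 0.525252) = 0.558728 ≈ 0.559.
Y–Z: 17/33 sites differ → p ≈ 0.515152, d = −0.75 ln(1 − 0.686869) = 0.870850 ≈ 0.871.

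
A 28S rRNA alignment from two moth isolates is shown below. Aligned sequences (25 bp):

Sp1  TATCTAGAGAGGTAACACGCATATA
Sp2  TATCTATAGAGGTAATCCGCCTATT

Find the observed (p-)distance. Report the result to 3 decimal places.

0.200

The sequences differ at 5 of 25 positions (sites 7, 16, 17, 21, 25).
p = 5/25 = 0.200.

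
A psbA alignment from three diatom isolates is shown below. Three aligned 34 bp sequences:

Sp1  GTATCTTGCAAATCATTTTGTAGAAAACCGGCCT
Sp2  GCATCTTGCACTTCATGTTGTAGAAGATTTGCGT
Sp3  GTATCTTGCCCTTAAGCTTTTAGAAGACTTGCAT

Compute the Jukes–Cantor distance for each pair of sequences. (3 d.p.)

d(Sp1,Sp2) = 0.326, d(Sp1,Sp3) = 0.423, d(Sp2,Sp3) = 0.282

Sp1–Sp2: 9/34 sites differ → p ≈ 0.264706, d = −0.75 ln(1 − 0.352941) = 0.326488 ≈ 0.326.
Sp1–Sp3: 11/34 sites differ → p ≈ 0.323529, d = −0.75 ln(1 − 0.431372) = 0.423397 ≈ 0.423.
Sp2–Sp3: 8/34 sites differ → p ≈ 0.235294, d = −0.75 ln(1 − 0.313725) = 0.282358 ≈ 0.282.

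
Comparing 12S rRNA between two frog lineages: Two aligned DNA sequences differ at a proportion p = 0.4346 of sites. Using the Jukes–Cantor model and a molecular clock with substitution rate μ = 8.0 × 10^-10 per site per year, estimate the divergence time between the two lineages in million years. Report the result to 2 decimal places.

d = −(3/4) ln(1 − 4p/3) = −0.75 ln(1 − 0.579467) = −0.75 ln(0.420533)
  = −0.75 × (-0.866232) = 0.649674 substitutions/site.
Under a molecular clock d = 2μt, so t = d/(2μ) = 0.649674 / (2 × 8.0 × 10^-10) = 406.05 million years.

406.05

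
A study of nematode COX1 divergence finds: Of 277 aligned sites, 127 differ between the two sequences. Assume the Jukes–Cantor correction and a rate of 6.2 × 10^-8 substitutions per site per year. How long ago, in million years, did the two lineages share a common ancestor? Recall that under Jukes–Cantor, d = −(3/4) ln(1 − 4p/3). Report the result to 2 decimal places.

p = 127/277 ≈ 0.458484.
d = −(3/4) ln(1 − 4p/3) = −0.75 ln(1 − 0.611312) = −0.75 ln(0.388688)
  = −0.75 × (-0.944978) = 0.708734 substitutions/site.
Under a molecular clock d = 2μt, so t = d/(2μ) = 0.708734 / (2 × 6.2 × 10^-8) = 5.72 million years.

5.72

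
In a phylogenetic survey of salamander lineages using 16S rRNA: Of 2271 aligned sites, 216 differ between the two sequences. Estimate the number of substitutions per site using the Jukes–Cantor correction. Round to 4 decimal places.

p = 216/2271 ≈ 0.095112.
d = −(3/4) ln(1 − 4p/3) = −0.75 ln(1 − 0.126816) = −0.75 ln(0.873184)
  = −0.75 × (-0.135609) = 0.101707 substitutions/site.

0.1017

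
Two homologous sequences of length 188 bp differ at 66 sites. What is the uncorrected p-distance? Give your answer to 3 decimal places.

p = 66/188 = 0.351063… ≈ 0.351 (to 3 d.p.).

0.351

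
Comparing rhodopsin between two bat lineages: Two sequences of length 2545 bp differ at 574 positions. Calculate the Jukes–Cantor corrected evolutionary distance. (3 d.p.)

0.268

p = 574/2545 ≈ 0.22554.
d = −(3/4) ln(1 − 4p/3) = −0.75 ln(1 − 0.30072) = −0.75 ln(0.69928)
  = −0.75 × (-0.357704) = 0.268278 substitutions/site.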